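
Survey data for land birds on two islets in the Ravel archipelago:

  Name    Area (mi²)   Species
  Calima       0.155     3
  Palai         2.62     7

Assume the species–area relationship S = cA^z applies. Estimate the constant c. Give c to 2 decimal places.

z = ln(S₂/S₁) / ln(A₂/A₁) = ln(7/3) / ln(2.62/0.155) = 0.8473 / 2.8275 = 0.2997
c = S₁ / A₁^z = 3 / 0.155^0.2997 = 3 / 0.572 = 5.245

5.25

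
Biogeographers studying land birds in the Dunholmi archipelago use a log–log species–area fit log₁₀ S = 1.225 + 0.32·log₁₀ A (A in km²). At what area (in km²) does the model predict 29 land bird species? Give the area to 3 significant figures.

5.52 km²

29 = 16.79 × A^0.32  ⇒  A^0.32 = 29/16.79 = 1.727
ln A = ln(1.727) / 0.32 = 0.5466 / 0.32 = 1.7082
A = e^1.7082 ≈ 5.519 km²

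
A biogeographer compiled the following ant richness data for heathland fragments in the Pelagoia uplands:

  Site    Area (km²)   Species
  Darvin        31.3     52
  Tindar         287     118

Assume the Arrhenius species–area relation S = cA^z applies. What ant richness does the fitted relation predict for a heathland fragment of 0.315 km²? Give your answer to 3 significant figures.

9.49

z = ln(118/52) / ln(287/31.3) = 0.8194 / 2.2159 = 0.3698
c = 52 / 31.3^0.3698 = 52 / 3.573 = 14.55
S₃ = 14.55 × 0.315^0.3698 = 14.55 × 0.6523 ≈ 9.493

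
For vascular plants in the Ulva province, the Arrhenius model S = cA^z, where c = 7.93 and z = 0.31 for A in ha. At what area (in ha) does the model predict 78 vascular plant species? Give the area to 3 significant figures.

78 = 7.93 × A^0.31  ⇒  A^0.31 = 78/7.93 = 9.836
ln A = ln(9.836) / 0.31 = 2.2861 / 0.31 = 7.3744
A = e^7.3744 ≈ 1595 ha

1590 ha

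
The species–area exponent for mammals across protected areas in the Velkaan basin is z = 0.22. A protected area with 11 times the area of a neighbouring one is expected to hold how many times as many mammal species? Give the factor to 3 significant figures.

1.69

S₂/S₁ = (A₂/A₁)^z = 11^0.22
ln(S₂/S₁) = 0.22 × ln 11 = 0.22 × 2.3979 = 0.5275
S₂/S₁ = e^0.5275 ≈ 1.695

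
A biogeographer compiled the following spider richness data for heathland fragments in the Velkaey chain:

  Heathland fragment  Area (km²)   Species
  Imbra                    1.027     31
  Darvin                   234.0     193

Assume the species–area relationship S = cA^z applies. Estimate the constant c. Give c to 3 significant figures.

30.7

z = ln(S₂/S₁) / ln(A₂/A₁) = ln(193/31) / ln(234/1.027) = 1.8287 / 5.4287 = 0.3369
c = S₁ / A₁^z = 31 / 1.027^0.3369 = 31 / 1.009 = 30.72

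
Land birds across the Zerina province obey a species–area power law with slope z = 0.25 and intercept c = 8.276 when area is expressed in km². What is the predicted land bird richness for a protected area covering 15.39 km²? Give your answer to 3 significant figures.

16.4

S = 8.276 × 15.39^0.25 = 8.276 × 1.981 ≈ 16.39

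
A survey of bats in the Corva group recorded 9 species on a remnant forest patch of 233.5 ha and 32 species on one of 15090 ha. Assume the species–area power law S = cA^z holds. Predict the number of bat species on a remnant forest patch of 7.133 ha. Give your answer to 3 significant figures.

3.11

z = ln(32/9) / ln(15090/233.5) = 1.2685 / 4.1686 = 0.3043
c = 9 / 233.5^0.3043 = 9 / 5.256 = 1.712
S₃ = 1.712 × 7.133^0.3043 = 1.712 × 1.818 ≈ 3.113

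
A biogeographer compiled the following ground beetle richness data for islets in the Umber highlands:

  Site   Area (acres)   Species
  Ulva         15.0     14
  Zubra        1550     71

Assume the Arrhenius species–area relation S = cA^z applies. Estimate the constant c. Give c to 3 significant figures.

z = ln(S₂/S₁) / ln(A₂/A₁) = ln(71/14) / ln(1550/15) = 1.6236 / 4.6380 = 0.3501
c = S₁ / A₁^z = 14 / 15^0.3501 = 14 / 2.581 = 5.425

5.43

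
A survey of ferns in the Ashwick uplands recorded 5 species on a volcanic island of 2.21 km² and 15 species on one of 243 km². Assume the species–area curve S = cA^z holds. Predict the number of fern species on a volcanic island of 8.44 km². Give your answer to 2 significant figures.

z = ln(15/5) / ln(243/2.21) = 1.0986 / 4.7001 = 0.2337
c = 5 / 2.21^0.2337 = 5 / 1.204 = 4.154
S₃ = 4.154 × 8.44^0.2337 = 4.154 × 1.646 ≈ 6.839

6.8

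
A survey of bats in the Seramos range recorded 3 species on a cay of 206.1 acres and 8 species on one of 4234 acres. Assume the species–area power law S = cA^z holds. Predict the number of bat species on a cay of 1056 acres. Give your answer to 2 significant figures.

z = ln(8/3) / ln(4234/206.1) = 0.9808 / 3.0225 = 0.3245
c = 3 / 206.1^0.3245 = 3 / 5.635 = 0.5323
S₃ = 0.5323 × 1056^0.3245 = 0.5323 × 9.576 ≈ 5.098

5.1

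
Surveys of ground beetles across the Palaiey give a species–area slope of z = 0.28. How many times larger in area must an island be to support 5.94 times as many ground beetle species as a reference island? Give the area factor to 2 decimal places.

(A₂/A₁)^0.28 = 5.94, so A₂/A₁ = 5.94^(1/0.28) = 5.94^3.571
ln(A₂/A₁) = ln 5.94 / 0.28 = 1.7817 / 0.28 = 6.3632
A₂/A₁ = e^6.3632 ≈ 580.1

580.13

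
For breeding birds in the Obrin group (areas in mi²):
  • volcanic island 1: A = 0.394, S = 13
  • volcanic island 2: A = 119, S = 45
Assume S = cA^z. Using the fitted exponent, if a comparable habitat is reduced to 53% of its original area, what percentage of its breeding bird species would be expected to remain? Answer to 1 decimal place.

87.1%

z = ln(45/13) / ln(119/0.394) = 1.2417 / 5.7105 = 0.2174
S_new/S_old = (A_new/A_old)^z = 0.53^0.2174 = exp(0.2174 × -0.6349) = 0.8711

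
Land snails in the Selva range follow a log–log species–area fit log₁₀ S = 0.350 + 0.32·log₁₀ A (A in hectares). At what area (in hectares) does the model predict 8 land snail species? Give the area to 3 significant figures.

8 = 2.239 × A^0.32  ⇒  A^0.32 = 8/2.239 = 3.573
ln A = ln(3.573) / 0.32 = 1.2735 / 0.32 = 3.9798
A = e^3.9798 ≈ 53.51 hectares

53.5 hectares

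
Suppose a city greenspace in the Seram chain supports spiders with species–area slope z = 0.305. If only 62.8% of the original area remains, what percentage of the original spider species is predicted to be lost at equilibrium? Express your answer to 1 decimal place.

13.2%

S_new/S_old = (A_new/A_old)^z = 0.628^0.305
= exp(0.305 × ln 0.628) = exp(0.305 × -0.4652) = exp(-0.1419) ≈ 0.8677
Fraction lost = 1 − 0.8677 = 0.1323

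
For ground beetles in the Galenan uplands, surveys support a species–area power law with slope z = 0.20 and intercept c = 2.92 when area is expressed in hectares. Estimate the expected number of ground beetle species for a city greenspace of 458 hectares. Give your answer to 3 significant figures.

9.94

S = 2.92 × 458^0.2 = 2.92 × 3.405 ≈ 9.944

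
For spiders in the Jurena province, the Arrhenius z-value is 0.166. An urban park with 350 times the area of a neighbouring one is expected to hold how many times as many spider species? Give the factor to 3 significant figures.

S₂/S₁ = (A₂/A₁)^z = 350^0.166
ln(S₂/S₁) = 0.166 × ln 350 = 0.166 × 5.8579 = 0.9724
S₂/S₁ = e^0.9724 ≈ 2.644

2.64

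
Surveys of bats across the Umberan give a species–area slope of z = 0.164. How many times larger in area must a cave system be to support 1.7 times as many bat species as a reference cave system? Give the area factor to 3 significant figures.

(A₂/A₁)^0.164 = 1.7, so A₂/A₁ = 1.7^(1/0.164) = 1.7^6.098
ln(A₂/A₁) = ln 1.7 / 0.164 = 0.5306 / 0.164 = 3.2355
A₂/A₁ = e^3.2355 ≈ 25.42

25.4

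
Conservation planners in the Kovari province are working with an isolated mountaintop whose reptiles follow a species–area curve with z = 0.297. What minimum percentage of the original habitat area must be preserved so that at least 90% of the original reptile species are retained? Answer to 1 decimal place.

70.1%

Need (A_new/A_old)^0.297 = 0.9, so A_new/A_old = 0.9^(1/0.297) = 0.9^3.367
ln(A_new/A_old) = ln 0.9 / 0.297 = -0.1054 / 0.297 = -0.3547
A_new/A_old = e^-0.3547 ≈ 0.7013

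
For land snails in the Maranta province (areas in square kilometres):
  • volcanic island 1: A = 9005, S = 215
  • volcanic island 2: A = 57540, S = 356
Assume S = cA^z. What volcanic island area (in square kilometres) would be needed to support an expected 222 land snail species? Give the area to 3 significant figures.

z = ln(356/215) / ln(57540/9005) = 0.5043 / 1.8547 = 0.2719
c = 215 / 9005^0.2719 = 215 / 11.89 = 18.08
A = (222/18.08)^(1/0.2719) ⇒ ln A = ln(12.28)/0.2719 = 9.2234
A = e^9.2234 ≈ 10131 square kilometres

10100 square kilometres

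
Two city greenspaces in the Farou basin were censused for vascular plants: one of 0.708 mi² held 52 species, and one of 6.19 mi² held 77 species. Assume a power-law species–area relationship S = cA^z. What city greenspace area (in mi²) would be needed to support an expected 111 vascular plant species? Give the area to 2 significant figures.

47 mi²

z = ln(77/52) / ln(6.19/0.708) = 0.3926 / 2.1682 = 0.1811
c = 52 / 0.708^0.1811 = 52 / 0.9394 = 55.35
A = (111/55.35)^(1/0.1811) ⇒ ln A = ln(2.005)/0.1811 = 3.8430
A = e^3.8430 ≈ 46.66 mi²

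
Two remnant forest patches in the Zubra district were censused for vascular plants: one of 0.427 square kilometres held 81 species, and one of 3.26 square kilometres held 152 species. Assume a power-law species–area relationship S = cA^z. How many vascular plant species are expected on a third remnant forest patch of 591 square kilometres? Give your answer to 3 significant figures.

761

z = ln(152/81) / ln(3.26/0.427) = 0.6294 / 2.0327 = 0.3097
c = 81 / 0.427^0.3097 = 81 / 0.7684 = 105.4
S₃ = 105.4 × 591^0.3097 = 105.4 × 7.215 ≈ 760.6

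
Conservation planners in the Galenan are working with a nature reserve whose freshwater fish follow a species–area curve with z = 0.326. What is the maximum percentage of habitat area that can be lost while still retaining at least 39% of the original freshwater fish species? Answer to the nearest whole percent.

94%

Need (A_new/A_old)^0.326 = 0.39, so A_new/A_old = 0.39^(1/0.326) = 0.39^3.067
ln(A_new/A_old) = ln 0.39 / 0.326 = -0.9416 / 0.326 = -2.8884
A_new/A_old = e^-2.8884 ≈ 0.05567
Fraction that can be lost = 1 − 0.05567 = 0.9443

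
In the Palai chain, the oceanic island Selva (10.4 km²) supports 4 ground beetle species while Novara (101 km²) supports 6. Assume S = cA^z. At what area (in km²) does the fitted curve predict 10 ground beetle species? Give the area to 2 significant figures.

1800 km²

z = ln(6/4) / ln(101/10.4) = 0.4055 / 2.2733 = 0.1784
c = 4 / 10.4^0.1784 = 4 / 1.518 = 2.634
A = (10/2.634)^(1/0.1784) ⇒ ln A = ln(3.796)/0.1784 = 7.4792
A = e^7.4792 ≈ 1771 km²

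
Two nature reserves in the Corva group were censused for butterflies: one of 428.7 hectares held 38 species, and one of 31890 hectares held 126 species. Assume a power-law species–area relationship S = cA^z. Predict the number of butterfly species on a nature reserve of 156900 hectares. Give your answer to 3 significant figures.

z = ln(126/38) / ln(31890/428.7) = 1.1987 / 4.3093 = 0.2782
c = 38 / 428.7^0.2782 = 38 / 5.397 = 7.041
S₃ = 7.041 × 156900^0.2782 = 7.041 × 27.88 ≈ 196.3

196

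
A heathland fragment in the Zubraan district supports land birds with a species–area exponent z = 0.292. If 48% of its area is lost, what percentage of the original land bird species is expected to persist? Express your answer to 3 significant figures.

82.6%

S_new/S_old = (A_new/A_old)^z = 0.52^0.292
= exp(0.292 × ln 0.52) = exp(0.292 × -0.6539) = exp(-0.1909) ≈ 0.8262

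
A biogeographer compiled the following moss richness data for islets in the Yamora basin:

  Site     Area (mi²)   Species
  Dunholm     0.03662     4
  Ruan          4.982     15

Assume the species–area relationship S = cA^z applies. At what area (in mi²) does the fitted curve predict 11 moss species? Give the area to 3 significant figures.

1.57 mi²

z = ln(15/4) / ln(4.982/0.03662) = 1.3218 / 4.9130 = 0.2690
c = 4 / 0.03662^0.2690 = 4 / 0.4108 = 9.738
A = (11/9.738)^(1/0.2690) ⇒ ln A = ln(1.13)/0.2690 = 0.4530
A = e^0.4530 ≈ 1.573 mi²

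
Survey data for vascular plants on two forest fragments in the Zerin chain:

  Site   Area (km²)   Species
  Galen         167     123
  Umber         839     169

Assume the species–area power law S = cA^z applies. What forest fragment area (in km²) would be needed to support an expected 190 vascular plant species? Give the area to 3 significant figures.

z = ln(169/123) / ln(839/167) = 0.3177 / 1.6142 = 0.1968
c = 123 / 167^0.1968 = 123 / 2.738 = 44.92
A = (190/44.92)^(1/0.1968) ⇒ ln A = ln(4.23)/0.1968 = 7.3273
A = e^7.3273 ≈ 1521 km²

1520 km²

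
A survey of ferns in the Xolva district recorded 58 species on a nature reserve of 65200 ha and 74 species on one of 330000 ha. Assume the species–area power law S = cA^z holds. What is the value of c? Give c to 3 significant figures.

11.0

z = ln(S₂/S₁) / ln(A₂/A₁) = ln(74/58) / ln(330000/65200) = 0.2436 / 1.6216 = 0.1502
c = S₁ / A₁^z = 58 / 65200^0.1502 = 58 / 5.288 = 10.97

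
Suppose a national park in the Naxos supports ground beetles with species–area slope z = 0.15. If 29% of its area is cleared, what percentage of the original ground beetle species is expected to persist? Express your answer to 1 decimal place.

95.0%

S_new/S_old = (A_new/A_old)^z = 0.71^0.15
= exp(0.15 × ln 0.71) = exp(0.15 × -0.3425) = exp(-0.0514) ≈ 0.9499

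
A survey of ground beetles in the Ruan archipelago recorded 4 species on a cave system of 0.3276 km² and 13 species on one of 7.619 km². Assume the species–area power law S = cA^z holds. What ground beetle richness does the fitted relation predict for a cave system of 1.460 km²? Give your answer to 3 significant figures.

7.00

z = ln(13/4) / ln(7.619/0.3276) = 1.1787 / 3.1466 = 0.3746
c = 4 / 0.3276^0.3746 = 4 / 0.6584 = 6.076
S₃ = 6.076 × 1.46^0.3746 = 6.076 × 1.152 ≈ 7.001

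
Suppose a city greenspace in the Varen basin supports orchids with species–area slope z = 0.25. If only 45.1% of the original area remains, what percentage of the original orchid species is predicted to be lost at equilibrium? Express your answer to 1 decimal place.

18.1%

S_new/S_old = (A_new/A_old)^z = 0.451^0.25
= exp(0.25 × ln 0.451) = exp(0.25 × -0.7963) = exp(-0.1991) ≈ 0.8195
Fraction lost = 1 − 0.8195 = 0.1805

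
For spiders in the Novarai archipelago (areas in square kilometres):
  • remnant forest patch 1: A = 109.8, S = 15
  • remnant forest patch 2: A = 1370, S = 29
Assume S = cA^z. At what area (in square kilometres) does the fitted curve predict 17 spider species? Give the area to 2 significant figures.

z = ln(29/15) / ln(1370/109.8) = 0.6592 / 2.5239 = 0.2612
c = 15 / 109.8^0.2612 = 15 / 3.412 = 4.396
A = (17/4.396)^(1/0.2612) ⇒ ln A = ln(3.867)/0.2612 = 5.1778
A = e^5.1778 ≈ 177.3 square kilometres

180 square kilometres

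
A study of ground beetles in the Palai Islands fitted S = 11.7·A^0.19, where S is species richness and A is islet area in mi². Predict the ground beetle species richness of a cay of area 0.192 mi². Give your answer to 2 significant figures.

S = 11.7 × 0.192^0.19
ln S = ln 11.7 + 0.19 × ln 0.192 = 2.4596 + 0.19 × -1.6503 = 2.1460
S = e^2.1460 ≈ 8.551

8.6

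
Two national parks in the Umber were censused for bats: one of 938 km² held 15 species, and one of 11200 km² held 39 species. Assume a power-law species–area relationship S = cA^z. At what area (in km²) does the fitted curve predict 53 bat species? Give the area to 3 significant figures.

24800 km²

z = ln(39/15) / ln(11200/938) = 0.9555 / 2.4799 = 0.3853
c = 15 / 938^0.3853 = 15 / 13.97 = 1.074
A = (53/1.074)^(1/0.3853) ⇒ ln A = ln(49.36)/0.3853 = 10.1198
A = e^10.1198 ≈ 24829 km²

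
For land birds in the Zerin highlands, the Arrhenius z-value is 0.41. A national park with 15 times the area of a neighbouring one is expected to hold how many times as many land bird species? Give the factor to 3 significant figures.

S₂/S₁ = (A₂/A₁)^z = 15^0.41
ln(S₂/S₁) = 0.41 × ln 15 = 0.41 × 2.7081 = 1.1103
S₂/S₁ = e^1.1103 ≈ 3.035

3.04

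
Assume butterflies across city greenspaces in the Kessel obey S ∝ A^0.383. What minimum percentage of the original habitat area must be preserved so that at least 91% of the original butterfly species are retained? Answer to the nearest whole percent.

Need (A_new/A_old)^0.383 = 0.91, so A_new/A_old = 0.91^(1/0.383) = 0.91^2.611
ln(A_new/A_old) = ln 0.91 / 0.383 = -0.0943 / 0.383 = -0.2462
A_new/A_old = e^-0.2462 ≈ 0.7817

78%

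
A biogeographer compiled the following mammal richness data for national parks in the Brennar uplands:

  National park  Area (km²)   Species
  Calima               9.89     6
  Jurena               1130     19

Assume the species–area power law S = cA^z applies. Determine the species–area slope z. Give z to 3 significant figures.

0.243

Taking logs: ln S = ln c + z ln A, so z = (ln S₂ − ln S₁)/(ln A₂ − ln A₁).
z = ln(19/6) / ln(1130/9.89) = ln(3.167) / ln(114.3) = 1.1527 / 4.7384 = 0.2433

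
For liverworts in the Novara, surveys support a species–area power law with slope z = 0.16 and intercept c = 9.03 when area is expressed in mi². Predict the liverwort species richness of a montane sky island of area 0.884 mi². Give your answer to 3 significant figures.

S = 9.03 × 0.884^0.16
ln S = ln 9.03 + 0.16 × ln 0.884 = 2.2006 + 0.16 × -0.1233 = 2.1808
S = e^2.1808 ≈ 8.854

8.85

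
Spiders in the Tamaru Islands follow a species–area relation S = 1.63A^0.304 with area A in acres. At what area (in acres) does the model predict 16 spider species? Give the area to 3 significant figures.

16 = 1.63 × A^0.304  ⇒  A^0.304 = 16/1.63 = 9.816
ln A = ln(9.816) / 0.304 = 2.2840 / 0.304 = 7.5132
A = e^7.5132 ≈ 1832 acres

1830 acres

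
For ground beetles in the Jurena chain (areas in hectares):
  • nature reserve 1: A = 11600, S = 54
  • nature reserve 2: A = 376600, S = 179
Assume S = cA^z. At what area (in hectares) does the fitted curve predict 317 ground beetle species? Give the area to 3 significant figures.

z = ln(179/54) / ln(376600/11600) = 1.1984 / 3.4802 = 0.3444
c = 54 / 11600^0.3444 = 54 / 25.1 = 2.152
A = (317/2.152)^(1/0.3444) ⇒ ln A = ln(147.3)/0.3444 = 14.4986
A = e^14.4986 ≈ 1980046 hectares

1980000 hectares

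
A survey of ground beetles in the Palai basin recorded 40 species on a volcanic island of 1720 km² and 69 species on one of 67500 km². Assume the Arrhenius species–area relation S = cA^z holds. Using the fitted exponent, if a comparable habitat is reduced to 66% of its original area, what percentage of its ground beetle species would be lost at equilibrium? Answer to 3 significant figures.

5.99%

z = ln(69/40) / ln(67500/1720) = 0.5452 / 3.6698 = 0.1486
S_new/S_old = (A_new/A_old)^z = 0.66^0.1486 = exp(0.1486 × -0.4155) = 0.9401
Fraction lost = 1 − 0.9401 = 0.05987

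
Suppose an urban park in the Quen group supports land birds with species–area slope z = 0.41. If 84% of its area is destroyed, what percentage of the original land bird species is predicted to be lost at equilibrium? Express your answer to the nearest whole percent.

53%

S_new/S_old = (A_new/A_old)^z = 0.16^0.41
= exp(0.41 × ln 0.16) = exp(0.41 × -1.8326) = exp(-0.7514) ≈ 0.4717
Fraction lost = 1 − 0.4717 = 0.5283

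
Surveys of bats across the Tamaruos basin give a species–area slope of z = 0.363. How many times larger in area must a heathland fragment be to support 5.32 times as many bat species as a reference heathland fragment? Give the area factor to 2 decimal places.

99.94

(A₂/A₁)^0.363 = 5.32, so A₂/A₁ = 5.32^(1/0.363) = 5.32^2.755
ln(A₂/A₁) = ln 5.32 / 0.363 = 1.6715 / 0.363 = 4.6046
A₂/A₁ = e^4.6046 ≈ 99.94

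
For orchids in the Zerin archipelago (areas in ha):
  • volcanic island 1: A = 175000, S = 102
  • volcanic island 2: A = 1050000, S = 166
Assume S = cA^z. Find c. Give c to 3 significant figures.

z = ln(S₂/S₁) / ln(A₂/A₁) = ln(166/102) / ln(1050000/175000) = 0.4870 / 1.7918 = 0.2718
c = S₁ / A₁^z = 102 / 175000^0.2718 = 102 / 26.61 = 3.833

3.83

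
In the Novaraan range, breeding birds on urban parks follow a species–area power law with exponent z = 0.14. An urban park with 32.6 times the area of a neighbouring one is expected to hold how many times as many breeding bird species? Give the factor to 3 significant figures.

1.63

S₂/S₁ = (A₂/A₁)^z = 32.6^0.14
ln(S₂/S₁) = 0.14 × ln 32.6 = 0.14 × 3.4843 = 0.4878
S₂/S₁ = e^0.4878 ≈ 1.629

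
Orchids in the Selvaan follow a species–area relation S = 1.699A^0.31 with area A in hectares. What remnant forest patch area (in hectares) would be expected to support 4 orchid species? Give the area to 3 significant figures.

15.8 hectares

4 = 1.699 × A^0.31  ⇒  A^0.31 = 4/1.699 = 2.354
ln A = ln(2.354) / 0.31 = 0.8563 / 0.31 = 2.7621
A = e^2.7621 ≈ 15.83 hectares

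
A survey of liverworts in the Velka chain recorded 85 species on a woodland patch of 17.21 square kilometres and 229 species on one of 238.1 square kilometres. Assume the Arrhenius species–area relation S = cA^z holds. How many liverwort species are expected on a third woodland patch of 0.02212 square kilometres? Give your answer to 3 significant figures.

6.90

z = ln(229/85) / ln(238.1/17.21) = 0.9911 / 2.6272 = 0.3772
c = 85 / 17.21^0.3772 = 85 / 2.925 = 29.06
S₃ = 29.06 × 0.02212^0.3772 = 29.06 × 0.2375 ≈ 6.9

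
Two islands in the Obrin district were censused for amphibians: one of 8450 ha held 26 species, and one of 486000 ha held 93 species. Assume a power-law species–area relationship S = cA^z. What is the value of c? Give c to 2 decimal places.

z = ln(S₂/S₁) / ln(A₂/A₁) = ln(93/26) / ln(486000/8450) = 1.2745 / 4.0520 = 0.3145
c = S₁ / A₁^z = 26 / 8450^0.3145 = 26 / 17.18 = 1.513

1.51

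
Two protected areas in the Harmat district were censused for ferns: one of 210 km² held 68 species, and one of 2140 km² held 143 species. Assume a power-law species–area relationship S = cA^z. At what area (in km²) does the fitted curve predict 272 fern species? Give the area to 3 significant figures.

z = ln(143/68) / ln(2140/210) = 0.7433 / 2.3215 = 0.3202
c = 68 / 210^0.3202 = 68 / 5.541 = 12.27
A = (272/12.27)^(1/0.3202) ⇒ ln A = ln(22.16)/0.3202 = 9.6765
A = e^9.6765 ≈ 15939 km²

15900 km²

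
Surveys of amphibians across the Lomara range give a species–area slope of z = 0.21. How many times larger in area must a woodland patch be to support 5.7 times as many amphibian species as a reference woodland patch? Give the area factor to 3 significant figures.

3980

(A₂/A₁)^0.21 = 5.7, so A₂/A₁ = 5.7^(1/0.21) = 5.7^4.762
ln(A₂/A₁) = ln 5.7 / 0.21 = 1.7405 / 0.21 = 8.2879
A₂/A₁ = e^8.2879 ≈ 3976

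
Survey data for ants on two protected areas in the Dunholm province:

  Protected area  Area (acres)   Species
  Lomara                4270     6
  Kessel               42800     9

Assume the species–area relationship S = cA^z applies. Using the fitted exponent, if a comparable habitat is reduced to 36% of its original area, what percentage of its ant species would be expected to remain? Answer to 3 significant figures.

z = ln(9/6) / ln(42800/4270) = 0.4055 / 2.3049 = 0.1759
S_new/S_old = (A_new/A_old)^z = 0.36^0.1759 = exp(0.1759 × -1.0217) = 0.8355

83.6%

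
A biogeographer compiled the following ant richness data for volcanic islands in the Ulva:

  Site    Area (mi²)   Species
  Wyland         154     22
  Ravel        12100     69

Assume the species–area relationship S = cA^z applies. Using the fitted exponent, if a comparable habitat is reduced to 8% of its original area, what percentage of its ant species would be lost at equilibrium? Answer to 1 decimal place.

48.4%

z = ln(69/22) / ln(12100/154) = 1.1431 / 4.3640 = 0.2619
S_new/S_old = (A_new/A_old)^z = 0.08^0.2619 = exp(0.2619 × -2.5257) = 0.516
Fraction lost = 1 − 0.516 = 0.484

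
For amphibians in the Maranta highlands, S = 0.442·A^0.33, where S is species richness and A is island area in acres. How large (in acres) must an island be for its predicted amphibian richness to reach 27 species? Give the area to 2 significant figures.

27 = 0.442 × A^0.33  ⇒  A^0.33 = 27/0.442 = 61.09
ln A = ln(61.09) / 0.33 = 4.1123 / 0.33 = 12.4615
A = e^12.4615 ≈ 258193 acres

260000 acres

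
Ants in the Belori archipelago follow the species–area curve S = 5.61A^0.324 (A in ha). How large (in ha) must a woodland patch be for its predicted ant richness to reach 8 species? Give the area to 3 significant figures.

8 = 5.61 × A^0.324  ⇒  A^0.324 = 8/5.61 = 1.426
ln A = ln(1.426) / 0.324 = 0.3549 / 0.324 = 1.0953
A = e^1.0953 ≈ 2.99 ha

2.99 ha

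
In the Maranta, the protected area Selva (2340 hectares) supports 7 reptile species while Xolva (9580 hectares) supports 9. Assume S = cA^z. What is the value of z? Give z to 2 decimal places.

Taking logs: ln S = ln c + z ln A, so z = (ln S₂ − ln S₁)/(ln A₂ − ln A₁).
z = ln(9/7) / ln(9580/2340) = ln(1.286) / ln(4.094) = 0.2513 / 1.4095 = 0.1783

0.18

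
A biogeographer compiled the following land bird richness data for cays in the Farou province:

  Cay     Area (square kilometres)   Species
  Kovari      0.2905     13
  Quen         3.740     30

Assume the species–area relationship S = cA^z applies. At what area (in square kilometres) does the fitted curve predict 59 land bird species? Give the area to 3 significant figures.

29.5 square kilometres

z = ln(30/13) / ln(3.74/0.2905) = 0.8362 / 2.5552 = 0.3273
c = 13 / 0.2905^0.3273 = 13 / 0.6673 = 19.48
A = (59/19.48)^(1/0.3273) ⇒ ln A = ln(3.028)/0.3273 = 3.3857
A = e^3.3857 ≈ 29.54 square kilometres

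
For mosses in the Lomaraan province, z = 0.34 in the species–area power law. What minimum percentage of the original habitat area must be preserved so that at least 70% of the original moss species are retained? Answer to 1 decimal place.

Need (A_new/A_old)^0.34 = 0.7, so A_new/A_old = 0.7^(1/0.34) = 0.7^2.941
ln(A_new/A_old) = ln 0.7 / 0.34 = -0.3567 / 0.34 = -1.0490
A_new/A_old = e^-1.0490 ≈ 0.3503

35.0%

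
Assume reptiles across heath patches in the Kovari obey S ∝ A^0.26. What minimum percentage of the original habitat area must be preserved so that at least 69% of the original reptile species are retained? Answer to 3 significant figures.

24.0%

Need (A_new/A_old)^0.26 = 0.69, so A_new/A_old = 0.69^(1/0.26) = 0.69^3.846
ln(A_new/A_old) = ln 0.69 / 0.26 = -0.3711 / 0.26 = -1.4272
A_new/A_old = e^-1.4272 ≈ 0.24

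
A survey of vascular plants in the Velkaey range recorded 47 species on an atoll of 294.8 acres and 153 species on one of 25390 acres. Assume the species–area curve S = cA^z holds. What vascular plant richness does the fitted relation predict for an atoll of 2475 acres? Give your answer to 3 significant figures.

82.6

z = ln(153/47) / ln(25390/294.8) = 1.1803 / 4.4558 = 0.2649
c = 47 / 294.8^0.2649 = 47 / 4.51 = 10.42
S₃ = 10.42 × 2475^0.2649 = 10.42 × 7.923 ≈ 82.58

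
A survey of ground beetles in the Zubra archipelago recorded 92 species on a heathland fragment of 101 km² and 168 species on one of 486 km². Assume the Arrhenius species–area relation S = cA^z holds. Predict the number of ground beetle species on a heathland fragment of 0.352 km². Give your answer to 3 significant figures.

10.5

z = ln(168/92) / ln(486/101) = 0.6022 / 1.5711 = 0.3833
c = 92 / 101^0.3833 = 92 / 5.864 = 15.69
S₃ = 15.69 × 0.352^0.3833 = 15.69 × 0.6702 ≈ 10.51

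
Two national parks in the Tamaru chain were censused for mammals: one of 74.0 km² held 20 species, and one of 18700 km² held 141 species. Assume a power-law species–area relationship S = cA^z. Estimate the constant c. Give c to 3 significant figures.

4.38

z = ln(S₂/S₁) / ln(A₂/A₁) = ln(141/20) / ln(18700/74) = 1.9530 / 5.5322 = 0.3530
c = S₁ / A₁^z = 20 / 74^0.3530 = 20 / 4.57 = 4.377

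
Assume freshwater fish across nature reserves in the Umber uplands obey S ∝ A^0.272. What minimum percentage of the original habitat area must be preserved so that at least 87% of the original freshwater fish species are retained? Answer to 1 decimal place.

59.9%

Need (A_new/A_old)^0.272 = 0.87, so A_new/A_old = 0.87^(1/0.272) = 0.87^3.676
ln(A_new/A_old) = ln 0.87 / 0.272 = -0.1393 / 0.272 = -0.5120
A_new/A_old = e^-0.5120 ≈ 0.5993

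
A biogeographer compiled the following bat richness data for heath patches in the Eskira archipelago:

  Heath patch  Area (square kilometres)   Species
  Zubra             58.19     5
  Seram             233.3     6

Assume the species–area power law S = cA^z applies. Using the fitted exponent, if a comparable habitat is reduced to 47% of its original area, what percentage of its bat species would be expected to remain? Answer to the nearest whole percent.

z = ln(6/5) / ln(233.3/58.19) = 0.1823 / 1.3886 = 0.1313
S_new/S_old = (A_new/A_old)^z = 0.47^0.1313 = exp(0.1313 × -0.7550) = 0.9056

91%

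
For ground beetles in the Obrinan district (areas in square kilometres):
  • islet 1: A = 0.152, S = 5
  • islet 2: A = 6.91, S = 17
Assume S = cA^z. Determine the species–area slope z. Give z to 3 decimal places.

0.321

Taking logs: ln S = ln c + z ln A, so z = (ln S₂ − ln S₁)/(ln A₂ − ln A₁).
z = ln(17/5) / ln(6.91/0.152) = ln(3.4) / ln(45.46) = 1.2238 / 3.8168 = 0.3206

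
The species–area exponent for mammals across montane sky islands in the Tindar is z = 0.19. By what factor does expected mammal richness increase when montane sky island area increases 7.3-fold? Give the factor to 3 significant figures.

1.46

S₂/S₁ = (A₂/A₁)^z = 7.3^0.19
ln(S₂/S₁) = 0.19 × ln 7.3 = 0.19 × 1.9879 = 0.3777
S₂/S₁ = e^0.3777 ≈ 1.459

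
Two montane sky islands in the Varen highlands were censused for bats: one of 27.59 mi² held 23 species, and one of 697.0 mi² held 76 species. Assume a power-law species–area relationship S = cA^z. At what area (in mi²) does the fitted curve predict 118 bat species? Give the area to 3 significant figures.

2290 mi²

z = ln(76/23) / ln(697/27.59) = 1.1952 / 3.2293 = 0.3701
c = 23 / 27.59^0.3701 = 23 / 3.414 = 6.737
A = (118/6.737)^(1/0.3701) ⇒ ln A = ln(17.51)/0.3701 = 7.7355
A = e^7.7355 ≈ 2288 mi²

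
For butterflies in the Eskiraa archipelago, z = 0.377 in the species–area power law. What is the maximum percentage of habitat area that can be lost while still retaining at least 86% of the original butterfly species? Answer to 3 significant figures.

Need (A_new/A_old)^0.377 = 0.86, so A_new/A_old = 0.86^(1/0.377) = 0.86^2.653
ln(A_new/A_old) = ln 0.86 / 0.377 = -0.1508 / 0.377 = -0.4001
A_new/A_old = e^-0.4001 ≈ 0.6703
Fraction that can be lost = 1 − 0.6703 = 0.3297

33.0%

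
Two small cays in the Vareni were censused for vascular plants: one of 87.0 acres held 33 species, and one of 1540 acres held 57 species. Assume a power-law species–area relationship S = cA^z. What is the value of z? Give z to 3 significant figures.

0.190

Taking logs: ln S = ln c + z ln A, so z = (ln S₂ − ln S₁)/(ln A₂ − ln A₁).
z = ln(57/33) / ln(1540/87) = ln(1.727) / ln(17.7) = 0.5465 / 2.8736 = 0.1902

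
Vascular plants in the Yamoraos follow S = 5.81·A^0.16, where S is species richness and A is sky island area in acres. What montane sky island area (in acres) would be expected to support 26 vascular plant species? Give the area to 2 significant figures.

12000 acres

26 = 5.81 × A^0.16  ⇒  A^0.16 = 26/5.81 = 4.475
ln A = ln(4.475) / 0.16 = 1.4985 / 0.16 = 9.3657
A = e^9.3657 ≈ 11681 acres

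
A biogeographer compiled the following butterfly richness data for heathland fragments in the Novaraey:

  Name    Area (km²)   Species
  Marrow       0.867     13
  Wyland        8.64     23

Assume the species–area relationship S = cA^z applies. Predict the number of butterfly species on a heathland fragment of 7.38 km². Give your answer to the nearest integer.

22

z = ln(23/13) / ln(8.64/0.867) = 0.5705 / 2.2991 = 0.2482
c = 13 / 0.867^0.2482 = 13 / 0.9652 = 13.47
S₃ = 13.47 × 7.38^0.2482 = 13.47 × 1.642 ≈ 22.12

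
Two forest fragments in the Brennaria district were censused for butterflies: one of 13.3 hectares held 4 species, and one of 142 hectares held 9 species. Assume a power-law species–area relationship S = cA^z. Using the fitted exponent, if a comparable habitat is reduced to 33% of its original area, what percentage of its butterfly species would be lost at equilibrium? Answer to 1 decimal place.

31.6%

z = ln(9/4) / ln(142/13.3) = 0.8109 / 2.3681 = 0.3424
S_new/S_old = (A_new/A_old)^z = 0.33^0.3424 = exp(0.3424 × -1.1087) = 0.6841
Fraction lost = 1 − 0.6841 = 0.3159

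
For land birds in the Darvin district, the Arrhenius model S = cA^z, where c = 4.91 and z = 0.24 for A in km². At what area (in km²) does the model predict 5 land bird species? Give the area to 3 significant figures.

1.08 km²

5 = 4.91 × A^0.24  ⇒  A^0.24 = 5/4.91 = 1.018
ln A = ln(1.018) / 0.24 = 0.0182 / 0.24 = 0.0757
A = e^0.0757 ≈ 1.079 km²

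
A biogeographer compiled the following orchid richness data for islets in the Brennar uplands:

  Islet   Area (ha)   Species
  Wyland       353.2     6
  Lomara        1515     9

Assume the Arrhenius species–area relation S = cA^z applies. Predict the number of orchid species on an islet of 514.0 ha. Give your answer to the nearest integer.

7

z = ln(9/6) / ln(1515/353.2) = 0.4055 / 1.4561 = 0.2785
c = 6 / 353.2^0.2785 = 6 / 5.123 = 1.171
S₃ = 1.171 × 514^0.2785 = 1.171 × 5.687 ≈ 6.661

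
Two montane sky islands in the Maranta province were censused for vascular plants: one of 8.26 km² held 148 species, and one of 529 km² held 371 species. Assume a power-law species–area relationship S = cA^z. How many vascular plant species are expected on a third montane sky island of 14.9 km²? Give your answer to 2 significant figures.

170

z = ln(371/148) / ln(529/8.26) = 0.9190 / 4.1596 = 0.2209
c = 148 / 8.26^0.2209 = 148 / 1.594 = 92.83
S₃ = 92.83 × 14.9^0.2209 = 92.83 × 1.816 ≈ 168.6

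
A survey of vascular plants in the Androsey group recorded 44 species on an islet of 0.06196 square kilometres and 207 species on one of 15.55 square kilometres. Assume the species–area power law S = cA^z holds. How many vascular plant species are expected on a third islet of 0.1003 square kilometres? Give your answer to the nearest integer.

z = ln(207/44) / ln(15.55/0.06196) = 1.5485 / 5.5253 = 0.2803
c = 44 / 0.06196^0.2803 = 44 / 0.4586 = 95.93
S₃ = 95.93 × 0.1003^0.2803 = 95.93 × 0.5249 ≈ 50.36

50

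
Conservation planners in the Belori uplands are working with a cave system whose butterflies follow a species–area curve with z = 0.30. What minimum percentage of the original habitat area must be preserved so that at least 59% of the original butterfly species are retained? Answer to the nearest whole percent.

Need (A_new/A_old)^0.3 = 0.59, so A_new/A_old = 0.59^(1/0.3) = 0.59^3.333
ln(A_new/A_old) = ln 0.59 / 0.3 = -0.5276 / 0.3 = -1.7588
A_new/A_old = e^-1.7588 ≈ 0.1723

17%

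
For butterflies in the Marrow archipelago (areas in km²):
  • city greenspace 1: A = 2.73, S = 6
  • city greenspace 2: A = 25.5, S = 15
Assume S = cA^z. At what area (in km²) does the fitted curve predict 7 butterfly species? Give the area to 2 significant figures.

z = ln(15/6) / ln(25.5/2.73) = 0.9163 / 2.2344 = 0.4101
c = 6 / 2.73^0.4101 = 6 / 1.51 = 3.975
A = (7/3.975)^(1/0.4101) ⇒ ln A = ln(1.761)/0.4101 = 1.3802
A = e^1.3802 ≈ 3.976 km²

4.0 km²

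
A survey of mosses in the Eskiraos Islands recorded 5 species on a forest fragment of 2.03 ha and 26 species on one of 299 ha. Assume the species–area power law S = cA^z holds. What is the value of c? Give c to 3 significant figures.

z = ln(S₂/S₁) / ln(A₂/A₁) = ln(26/5) / ln(299/2.03) = 1.6487 / 4.9924 = 0.3302
c = S₁ / A₁^z = 5 / 2.03^0.3302 = 5 / 1.263 = 3.958

3.96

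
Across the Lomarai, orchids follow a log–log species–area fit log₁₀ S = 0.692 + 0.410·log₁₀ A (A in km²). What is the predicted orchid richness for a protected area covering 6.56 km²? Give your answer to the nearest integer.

11

S = 4.92 × 6.56^0.41 = 4.92 × 2.162 ≈ 10.64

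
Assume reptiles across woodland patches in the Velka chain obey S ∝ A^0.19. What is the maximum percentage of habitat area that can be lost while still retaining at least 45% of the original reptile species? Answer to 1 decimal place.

98.5%

Need (A_new/A_old)^0.19 = 0.45, so A_new/A_old = 0.45^(1/0.19) = 0.45^5.263
ln(A_new/A_old) = ln 0.45 / 0.19 = -0.7985 / 0.19 = -4.2027
A_new/A_old = e^-4.2027 ≈ 0.01496
Fraction that can be lost = 1 − 0.01496 = 0.985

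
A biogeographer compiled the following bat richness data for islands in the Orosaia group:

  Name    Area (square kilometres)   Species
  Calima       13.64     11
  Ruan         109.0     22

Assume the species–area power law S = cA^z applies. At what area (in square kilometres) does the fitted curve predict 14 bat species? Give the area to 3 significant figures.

28.1 square kilometres

z = ln(22/11) / ln(109/13.64) = 0.6931 / 2.0783 = 0.3335
c = 11 / 13.64^0.3335 = 11 / 2.39 = 4.602
A = (14/4.602)^(1/0.3335) ⇒ ln A = ln(3.042)/0.3335 = 3.3361
A = e^3.3361 ≈ 28.11 square kilometres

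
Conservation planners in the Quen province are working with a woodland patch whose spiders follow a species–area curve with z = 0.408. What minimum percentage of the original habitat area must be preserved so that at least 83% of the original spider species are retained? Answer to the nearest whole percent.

Need (A_new/A_old)^0.408 = 0.83, so A_new/A_old = 0.83^(1/0.408) = 0.83^2.451
ln(A_new/A_old) = ln 0.83 / 0.408 = -0.1863 / 0.408 = -0.4567
A_new/A_old = e^-0.4567 ≈ 0.6334

63%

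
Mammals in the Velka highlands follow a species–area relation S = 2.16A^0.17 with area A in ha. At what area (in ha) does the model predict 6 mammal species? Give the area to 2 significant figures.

6 = 2.16 × A^0.17  ⇒  A^0.17 = 6/2.16 = 2.778
ln A = ln(2.778) / 0.17 = 1.0217 / 0.17 = 6.0097
A = e^6.0097 ≈ 407.4 ha

410 ha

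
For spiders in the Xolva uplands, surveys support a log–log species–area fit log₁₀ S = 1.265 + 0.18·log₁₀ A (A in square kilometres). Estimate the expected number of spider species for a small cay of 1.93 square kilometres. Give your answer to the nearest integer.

S = 18.41 × 1.93^0.18
ln S = ln 18.41 + 0.18 × ln 1.93 = 2.9128 + 0.18 × 0.6575 = 3.0311
S = e^3.0311 ≈ 20.72

21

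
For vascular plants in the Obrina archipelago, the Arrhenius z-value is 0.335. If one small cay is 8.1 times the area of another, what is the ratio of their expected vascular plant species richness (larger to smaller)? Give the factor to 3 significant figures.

2.02

S₂/S₁ = (A₂/A₁)^z = 8.1^0.335
ln(S₂/S₁) = 0.335 × ln 8.1 = 0.335 × 2.0919 = 0.7008
S₂/S₁ = e^0.7008 ≈ 2.015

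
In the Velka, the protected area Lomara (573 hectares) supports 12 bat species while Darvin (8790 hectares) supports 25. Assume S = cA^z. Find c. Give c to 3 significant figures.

2.18

z = ln(S₂/S₁) / ln(A₂/A₁) = ln(25/12) / ln(8790/573) = 0.7340 / 2.7305 = 0.2688
c = S₁ / A₁^z = 12 / 573^0.2688 = 12 / 5.513 = 2.177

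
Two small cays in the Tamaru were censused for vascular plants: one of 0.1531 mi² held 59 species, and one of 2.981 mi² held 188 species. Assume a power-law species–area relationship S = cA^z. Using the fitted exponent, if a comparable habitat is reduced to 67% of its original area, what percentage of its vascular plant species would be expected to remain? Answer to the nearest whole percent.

86%

z = ln(188/59) / ln(2.981/0.1531) = 1.1589 / 2.9689 = 0.3903
S_new/S_old = (A_new/A_old)^z = 0.67^0.3903 = exp(0.3903 × -0.4005) = 0.8553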